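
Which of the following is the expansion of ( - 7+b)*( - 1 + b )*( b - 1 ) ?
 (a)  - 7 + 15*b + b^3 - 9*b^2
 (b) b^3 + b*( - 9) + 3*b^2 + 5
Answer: a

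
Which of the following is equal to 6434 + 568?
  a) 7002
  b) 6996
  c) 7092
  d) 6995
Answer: a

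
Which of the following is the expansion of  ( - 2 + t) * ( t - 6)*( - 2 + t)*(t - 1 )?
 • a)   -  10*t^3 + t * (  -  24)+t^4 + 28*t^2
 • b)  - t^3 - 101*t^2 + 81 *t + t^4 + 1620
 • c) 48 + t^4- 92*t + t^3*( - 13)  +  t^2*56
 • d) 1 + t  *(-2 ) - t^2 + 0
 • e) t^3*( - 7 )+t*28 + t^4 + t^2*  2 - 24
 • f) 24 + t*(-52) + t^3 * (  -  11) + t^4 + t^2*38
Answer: f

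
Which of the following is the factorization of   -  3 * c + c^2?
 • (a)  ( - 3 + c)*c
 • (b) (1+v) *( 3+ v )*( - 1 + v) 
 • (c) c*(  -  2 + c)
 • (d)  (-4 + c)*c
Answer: a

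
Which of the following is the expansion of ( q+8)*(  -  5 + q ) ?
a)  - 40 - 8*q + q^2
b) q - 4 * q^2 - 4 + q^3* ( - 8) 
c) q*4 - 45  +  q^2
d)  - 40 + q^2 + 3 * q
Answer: d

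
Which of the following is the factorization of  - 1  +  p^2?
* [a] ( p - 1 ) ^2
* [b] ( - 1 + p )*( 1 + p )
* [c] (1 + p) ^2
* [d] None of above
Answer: b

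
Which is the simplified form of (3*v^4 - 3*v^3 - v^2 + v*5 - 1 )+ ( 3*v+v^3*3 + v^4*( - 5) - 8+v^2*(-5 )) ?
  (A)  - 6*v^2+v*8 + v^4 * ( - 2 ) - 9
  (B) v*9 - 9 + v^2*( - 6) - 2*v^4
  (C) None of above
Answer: A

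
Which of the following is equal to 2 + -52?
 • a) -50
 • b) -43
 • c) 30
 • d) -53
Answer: a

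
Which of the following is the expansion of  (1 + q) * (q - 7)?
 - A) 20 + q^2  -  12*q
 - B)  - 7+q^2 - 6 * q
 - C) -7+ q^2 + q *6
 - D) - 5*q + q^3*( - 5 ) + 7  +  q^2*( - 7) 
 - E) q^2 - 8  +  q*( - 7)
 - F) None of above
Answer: B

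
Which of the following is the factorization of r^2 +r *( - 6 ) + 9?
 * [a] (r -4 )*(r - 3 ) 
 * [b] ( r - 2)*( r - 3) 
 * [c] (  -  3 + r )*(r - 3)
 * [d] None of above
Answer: c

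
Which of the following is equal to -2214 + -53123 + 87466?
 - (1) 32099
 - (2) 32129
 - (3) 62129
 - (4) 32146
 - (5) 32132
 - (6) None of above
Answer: 2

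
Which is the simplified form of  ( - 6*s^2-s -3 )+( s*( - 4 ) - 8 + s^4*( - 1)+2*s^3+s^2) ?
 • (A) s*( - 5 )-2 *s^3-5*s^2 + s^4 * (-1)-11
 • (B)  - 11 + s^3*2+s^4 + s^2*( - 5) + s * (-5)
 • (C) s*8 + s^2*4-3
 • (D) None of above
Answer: D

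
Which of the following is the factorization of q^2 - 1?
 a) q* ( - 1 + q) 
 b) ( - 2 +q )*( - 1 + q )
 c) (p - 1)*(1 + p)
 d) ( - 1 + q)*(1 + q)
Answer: d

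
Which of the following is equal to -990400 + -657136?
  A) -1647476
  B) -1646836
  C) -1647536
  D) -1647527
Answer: C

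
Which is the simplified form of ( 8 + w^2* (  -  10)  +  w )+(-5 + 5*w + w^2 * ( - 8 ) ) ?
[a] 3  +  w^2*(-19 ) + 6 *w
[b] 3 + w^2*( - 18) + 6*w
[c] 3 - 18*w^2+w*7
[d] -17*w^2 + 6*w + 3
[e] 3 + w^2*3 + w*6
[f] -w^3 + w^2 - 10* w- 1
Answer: b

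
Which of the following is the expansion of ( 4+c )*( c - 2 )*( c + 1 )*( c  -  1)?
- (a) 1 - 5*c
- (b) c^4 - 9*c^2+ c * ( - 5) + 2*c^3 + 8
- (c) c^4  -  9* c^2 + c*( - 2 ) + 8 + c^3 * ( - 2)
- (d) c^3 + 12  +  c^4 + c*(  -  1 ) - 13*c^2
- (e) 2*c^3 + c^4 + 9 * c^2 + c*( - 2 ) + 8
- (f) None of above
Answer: f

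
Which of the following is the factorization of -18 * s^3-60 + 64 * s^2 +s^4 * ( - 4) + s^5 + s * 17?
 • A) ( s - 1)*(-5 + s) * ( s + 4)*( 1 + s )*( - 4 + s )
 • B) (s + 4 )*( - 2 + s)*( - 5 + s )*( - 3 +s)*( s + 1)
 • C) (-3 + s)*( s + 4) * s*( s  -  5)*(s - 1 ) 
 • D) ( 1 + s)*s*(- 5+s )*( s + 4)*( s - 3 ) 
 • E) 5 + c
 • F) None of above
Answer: F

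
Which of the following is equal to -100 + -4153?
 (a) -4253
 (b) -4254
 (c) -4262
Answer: a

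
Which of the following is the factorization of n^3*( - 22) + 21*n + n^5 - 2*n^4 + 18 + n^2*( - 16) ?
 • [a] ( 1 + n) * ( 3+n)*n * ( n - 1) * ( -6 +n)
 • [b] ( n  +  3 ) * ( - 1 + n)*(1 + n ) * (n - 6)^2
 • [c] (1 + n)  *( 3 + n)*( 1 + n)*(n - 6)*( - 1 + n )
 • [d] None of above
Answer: c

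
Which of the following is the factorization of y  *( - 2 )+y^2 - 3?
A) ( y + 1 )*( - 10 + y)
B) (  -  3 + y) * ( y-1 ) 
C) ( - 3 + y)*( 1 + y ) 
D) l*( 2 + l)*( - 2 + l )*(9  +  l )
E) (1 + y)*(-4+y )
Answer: C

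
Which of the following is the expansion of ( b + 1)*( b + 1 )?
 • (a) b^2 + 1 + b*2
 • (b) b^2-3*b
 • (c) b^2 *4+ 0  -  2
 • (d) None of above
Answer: a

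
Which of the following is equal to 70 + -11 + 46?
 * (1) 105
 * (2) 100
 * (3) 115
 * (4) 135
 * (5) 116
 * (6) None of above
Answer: 1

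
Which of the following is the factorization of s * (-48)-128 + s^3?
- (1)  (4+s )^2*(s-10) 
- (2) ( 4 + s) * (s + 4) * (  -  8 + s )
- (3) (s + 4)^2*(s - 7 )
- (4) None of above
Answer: 2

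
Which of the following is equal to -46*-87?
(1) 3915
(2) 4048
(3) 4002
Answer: 3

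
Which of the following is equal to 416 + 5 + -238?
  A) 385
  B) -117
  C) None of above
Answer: C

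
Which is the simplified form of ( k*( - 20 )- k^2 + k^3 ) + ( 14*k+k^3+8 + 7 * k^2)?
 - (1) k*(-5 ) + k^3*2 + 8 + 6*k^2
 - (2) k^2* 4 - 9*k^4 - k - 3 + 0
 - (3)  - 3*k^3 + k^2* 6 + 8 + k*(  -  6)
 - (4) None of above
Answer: 4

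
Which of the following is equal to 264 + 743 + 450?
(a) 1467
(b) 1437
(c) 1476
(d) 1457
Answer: d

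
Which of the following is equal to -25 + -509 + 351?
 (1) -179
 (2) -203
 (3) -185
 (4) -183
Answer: 4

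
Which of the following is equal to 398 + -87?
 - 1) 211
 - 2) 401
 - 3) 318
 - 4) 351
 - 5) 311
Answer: 5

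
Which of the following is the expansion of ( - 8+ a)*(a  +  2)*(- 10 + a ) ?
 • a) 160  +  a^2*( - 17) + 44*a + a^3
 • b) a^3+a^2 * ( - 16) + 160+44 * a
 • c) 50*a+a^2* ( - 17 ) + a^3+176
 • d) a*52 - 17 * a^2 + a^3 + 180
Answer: b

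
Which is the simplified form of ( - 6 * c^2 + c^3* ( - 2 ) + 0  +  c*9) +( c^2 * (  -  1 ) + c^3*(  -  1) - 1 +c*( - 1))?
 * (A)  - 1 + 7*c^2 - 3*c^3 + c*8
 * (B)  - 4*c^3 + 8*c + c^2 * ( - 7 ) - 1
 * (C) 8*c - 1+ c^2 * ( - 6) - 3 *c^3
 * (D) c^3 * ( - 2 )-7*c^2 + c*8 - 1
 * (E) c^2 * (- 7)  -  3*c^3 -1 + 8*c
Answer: E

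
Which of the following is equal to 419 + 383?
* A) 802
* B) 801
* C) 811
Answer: A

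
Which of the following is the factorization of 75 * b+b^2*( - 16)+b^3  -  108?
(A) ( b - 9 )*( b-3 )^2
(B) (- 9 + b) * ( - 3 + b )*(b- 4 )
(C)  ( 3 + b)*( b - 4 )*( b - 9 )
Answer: B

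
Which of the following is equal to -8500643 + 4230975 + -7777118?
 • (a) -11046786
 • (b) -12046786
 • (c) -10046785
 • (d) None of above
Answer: b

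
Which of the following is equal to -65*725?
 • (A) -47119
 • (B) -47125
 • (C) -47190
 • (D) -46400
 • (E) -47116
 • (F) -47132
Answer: B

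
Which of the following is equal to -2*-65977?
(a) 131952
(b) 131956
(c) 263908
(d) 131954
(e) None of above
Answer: d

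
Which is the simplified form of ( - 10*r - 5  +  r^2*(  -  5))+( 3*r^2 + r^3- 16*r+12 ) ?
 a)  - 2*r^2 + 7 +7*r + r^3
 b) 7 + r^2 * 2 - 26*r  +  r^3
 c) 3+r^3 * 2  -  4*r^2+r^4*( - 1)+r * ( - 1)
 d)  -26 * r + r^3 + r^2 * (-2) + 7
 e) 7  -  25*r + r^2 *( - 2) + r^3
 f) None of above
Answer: d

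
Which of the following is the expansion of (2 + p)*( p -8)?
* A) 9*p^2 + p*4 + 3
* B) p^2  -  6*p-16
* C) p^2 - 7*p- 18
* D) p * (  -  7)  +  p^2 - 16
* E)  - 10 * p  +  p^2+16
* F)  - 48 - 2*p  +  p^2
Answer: B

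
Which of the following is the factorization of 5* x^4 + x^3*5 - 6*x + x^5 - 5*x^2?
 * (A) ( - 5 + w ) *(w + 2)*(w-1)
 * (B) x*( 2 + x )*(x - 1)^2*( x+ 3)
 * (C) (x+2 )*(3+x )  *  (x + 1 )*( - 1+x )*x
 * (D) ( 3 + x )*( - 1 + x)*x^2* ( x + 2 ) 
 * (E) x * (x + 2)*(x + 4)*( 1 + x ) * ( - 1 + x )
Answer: C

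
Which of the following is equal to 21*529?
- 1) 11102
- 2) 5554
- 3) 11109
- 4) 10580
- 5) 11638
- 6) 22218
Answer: 3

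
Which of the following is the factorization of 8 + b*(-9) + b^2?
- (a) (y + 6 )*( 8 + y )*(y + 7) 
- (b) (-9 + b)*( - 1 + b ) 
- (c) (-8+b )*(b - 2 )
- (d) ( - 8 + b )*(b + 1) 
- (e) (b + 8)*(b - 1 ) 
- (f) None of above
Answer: f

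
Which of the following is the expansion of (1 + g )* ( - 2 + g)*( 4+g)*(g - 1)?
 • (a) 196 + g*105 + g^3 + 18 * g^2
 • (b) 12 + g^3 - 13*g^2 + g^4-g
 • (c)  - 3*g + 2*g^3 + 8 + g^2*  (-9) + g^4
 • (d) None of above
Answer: d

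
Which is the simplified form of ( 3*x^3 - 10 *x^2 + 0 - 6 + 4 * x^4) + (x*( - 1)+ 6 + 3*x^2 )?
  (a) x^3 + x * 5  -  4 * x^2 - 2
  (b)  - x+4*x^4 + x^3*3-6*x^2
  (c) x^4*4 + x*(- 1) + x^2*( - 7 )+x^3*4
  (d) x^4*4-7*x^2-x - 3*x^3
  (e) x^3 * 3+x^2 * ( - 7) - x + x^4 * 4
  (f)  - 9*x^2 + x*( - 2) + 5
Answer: e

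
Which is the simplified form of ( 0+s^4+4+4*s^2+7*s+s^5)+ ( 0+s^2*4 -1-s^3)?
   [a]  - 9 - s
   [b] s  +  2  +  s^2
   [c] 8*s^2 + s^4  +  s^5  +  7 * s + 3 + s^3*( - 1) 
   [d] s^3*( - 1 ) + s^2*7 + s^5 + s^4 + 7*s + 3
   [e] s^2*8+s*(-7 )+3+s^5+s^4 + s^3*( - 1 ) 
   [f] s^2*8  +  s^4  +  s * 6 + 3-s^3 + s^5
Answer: c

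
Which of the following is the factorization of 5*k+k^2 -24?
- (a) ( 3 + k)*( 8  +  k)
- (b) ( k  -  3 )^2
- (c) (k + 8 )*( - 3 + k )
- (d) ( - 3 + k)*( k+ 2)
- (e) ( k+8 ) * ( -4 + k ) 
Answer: c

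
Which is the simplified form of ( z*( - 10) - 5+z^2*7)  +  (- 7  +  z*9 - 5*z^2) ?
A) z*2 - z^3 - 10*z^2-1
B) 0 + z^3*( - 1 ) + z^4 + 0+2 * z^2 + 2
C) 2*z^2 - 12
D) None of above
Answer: D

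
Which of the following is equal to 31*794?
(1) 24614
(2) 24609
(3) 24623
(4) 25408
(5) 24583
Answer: 1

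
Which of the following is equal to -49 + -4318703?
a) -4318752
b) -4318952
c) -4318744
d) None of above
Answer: a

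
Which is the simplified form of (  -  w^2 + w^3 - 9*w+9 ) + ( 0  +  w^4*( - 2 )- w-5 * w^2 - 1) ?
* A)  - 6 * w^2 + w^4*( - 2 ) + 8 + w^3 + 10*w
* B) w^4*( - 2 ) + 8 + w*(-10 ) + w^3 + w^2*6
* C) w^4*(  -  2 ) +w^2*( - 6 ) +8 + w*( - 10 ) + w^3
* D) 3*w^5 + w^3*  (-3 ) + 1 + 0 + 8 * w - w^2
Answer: C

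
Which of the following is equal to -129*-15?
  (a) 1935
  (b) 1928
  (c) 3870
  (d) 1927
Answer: a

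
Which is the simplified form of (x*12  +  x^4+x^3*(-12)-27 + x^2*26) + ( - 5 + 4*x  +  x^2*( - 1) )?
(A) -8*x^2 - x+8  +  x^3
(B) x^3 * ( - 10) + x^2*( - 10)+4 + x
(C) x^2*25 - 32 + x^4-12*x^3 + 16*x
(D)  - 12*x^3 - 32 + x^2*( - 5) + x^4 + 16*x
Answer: C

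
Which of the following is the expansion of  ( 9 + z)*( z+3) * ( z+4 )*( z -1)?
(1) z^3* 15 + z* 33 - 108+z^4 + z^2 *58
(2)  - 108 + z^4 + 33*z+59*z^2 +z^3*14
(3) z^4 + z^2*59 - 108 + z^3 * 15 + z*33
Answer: 3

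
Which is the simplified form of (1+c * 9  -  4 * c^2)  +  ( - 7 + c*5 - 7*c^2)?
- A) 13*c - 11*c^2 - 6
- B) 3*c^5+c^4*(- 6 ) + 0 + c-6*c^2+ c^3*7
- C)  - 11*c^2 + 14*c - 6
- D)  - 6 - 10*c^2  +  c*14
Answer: C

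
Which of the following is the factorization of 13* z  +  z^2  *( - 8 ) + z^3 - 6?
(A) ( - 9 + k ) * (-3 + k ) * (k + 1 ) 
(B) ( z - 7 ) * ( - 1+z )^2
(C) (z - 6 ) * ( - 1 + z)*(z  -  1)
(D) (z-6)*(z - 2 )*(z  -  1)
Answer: C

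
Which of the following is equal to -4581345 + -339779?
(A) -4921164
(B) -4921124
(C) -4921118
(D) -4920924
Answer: B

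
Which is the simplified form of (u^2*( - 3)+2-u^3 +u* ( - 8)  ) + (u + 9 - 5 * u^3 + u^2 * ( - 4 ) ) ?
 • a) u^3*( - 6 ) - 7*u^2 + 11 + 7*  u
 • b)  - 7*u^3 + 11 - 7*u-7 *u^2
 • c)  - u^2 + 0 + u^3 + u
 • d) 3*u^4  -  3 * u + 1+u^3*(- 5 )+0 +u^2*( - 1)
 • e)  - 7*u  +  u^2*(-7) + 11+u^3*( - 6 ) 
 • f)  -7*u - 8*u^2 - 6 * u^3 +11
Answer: e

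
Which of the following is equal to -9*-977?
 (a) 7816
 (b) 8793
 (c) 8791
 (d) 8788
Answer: b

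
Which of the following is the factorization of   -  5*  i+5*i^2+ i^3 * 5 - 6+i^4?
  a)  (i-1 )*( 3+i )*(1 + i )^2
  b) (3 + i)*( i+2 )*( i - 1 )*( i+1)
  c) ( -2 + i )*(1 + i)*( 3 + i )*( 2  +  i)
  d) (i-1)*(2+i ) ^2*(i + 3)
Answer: b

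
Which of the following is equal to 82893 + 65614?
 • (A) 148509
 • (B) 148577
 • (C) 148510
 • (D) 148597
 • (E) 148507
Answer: E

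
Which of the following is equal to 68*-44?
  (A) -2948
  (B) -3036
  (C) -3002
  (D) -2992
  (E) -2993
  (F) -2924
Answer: D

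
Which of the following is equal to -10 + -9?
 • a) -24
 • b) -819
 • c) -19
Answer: c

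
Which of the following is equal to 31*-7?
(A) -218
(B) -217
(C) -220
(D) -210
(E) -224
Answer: B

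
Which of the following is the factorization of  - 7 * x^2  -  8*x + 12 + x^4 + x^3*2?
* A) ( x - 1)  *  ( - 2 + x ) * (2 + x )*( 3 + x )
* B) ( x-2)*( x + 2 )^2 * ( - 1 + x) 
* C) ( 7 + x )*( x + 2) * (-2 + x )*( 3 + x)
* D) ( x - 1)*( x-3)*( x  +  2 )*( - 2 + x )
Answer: A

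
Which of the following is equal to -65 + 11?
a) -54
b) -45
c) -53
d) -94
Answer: a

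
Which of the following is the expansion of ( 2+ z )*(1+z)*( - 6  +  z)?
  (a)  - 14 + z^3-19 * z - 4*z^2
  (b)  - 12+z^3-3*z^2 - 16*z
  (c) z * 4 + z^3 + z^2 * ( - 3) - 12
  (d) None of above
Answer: b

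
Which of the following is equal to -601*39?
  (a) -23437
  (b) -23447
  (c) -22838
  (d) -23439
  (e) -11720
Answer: d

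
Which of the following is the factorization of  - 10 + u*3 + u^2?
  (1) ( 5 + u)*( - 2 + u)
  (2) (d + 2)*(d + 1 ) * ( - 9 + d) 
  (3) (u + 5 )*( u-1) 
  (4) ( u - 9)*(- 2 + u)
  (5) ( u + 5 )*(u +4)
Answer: 1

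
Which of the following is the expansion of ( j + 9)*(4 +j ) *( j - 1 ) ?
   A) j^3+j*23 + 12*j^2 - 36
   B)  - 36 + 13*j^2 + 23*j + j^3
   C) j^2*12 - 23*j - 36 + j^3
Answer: A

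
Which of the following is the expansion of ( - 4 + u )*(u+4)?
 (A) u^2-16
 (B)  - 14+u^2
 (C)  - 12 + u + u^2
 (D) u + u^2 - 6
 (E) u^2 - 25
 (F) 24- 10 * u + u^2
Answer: A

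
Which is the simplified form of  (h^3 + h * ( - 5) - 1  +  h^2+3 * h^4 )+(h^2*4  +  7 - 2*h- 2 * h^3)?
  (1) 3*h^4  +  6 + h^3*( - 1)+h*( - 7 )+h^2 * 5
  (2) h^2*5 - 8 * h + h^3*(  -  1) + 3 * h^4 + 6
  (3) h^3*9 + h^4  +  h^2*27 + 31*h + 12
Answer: 1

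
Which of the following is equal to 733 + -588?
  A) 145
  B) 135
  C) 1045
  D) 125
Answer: A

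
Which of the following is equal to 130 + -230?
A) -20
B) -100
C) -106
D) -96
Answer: B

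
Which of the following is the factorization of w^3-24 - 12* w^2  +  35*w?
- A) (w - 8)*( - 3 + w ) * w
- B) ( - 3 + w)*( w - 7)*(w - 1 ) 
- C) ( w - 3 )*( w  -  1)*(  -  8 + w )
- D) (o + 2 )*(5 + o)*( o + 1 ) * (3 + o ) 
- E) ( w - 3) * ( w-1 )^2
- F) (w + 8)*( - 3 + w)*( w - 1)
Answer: C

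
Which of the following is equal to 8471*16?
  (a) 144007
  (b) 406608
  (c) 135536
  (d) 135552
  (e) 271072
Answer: c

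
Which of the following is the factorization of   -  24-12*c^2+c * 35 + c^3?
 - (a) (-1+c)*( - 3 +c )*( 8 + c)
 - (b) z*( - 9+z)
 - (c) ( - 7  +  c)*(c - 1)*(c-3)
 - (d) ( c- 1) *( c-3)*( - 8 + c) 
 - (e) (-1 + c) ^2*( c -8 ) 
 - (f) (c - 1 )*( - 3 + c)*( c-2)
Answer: d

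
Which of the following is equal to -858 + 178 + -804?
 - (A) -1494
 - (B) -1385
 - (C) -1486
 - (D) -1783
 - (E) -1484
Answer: E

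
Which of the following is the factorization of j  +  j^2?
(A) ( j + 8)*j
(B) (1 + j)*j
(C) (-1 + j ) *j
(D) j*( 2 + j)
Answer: B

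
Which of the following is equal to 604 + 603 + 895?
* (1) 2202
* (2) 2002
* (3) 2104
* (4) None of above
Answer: 4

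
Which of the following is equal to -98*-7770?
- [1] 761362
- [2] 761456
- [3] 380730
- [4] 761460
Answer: 4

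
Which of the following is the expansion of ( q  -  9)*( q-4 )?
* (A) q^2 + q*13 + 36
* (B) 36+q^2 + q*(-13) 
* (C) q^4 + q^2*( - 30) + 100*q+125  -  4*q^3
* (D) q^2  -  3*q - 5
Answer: B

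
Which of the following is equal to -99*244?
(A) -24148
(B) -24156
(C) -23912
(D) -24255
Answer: B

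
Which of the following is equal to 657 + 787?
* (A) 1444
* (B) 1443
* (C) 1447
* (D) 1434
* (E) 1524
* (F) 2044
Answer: A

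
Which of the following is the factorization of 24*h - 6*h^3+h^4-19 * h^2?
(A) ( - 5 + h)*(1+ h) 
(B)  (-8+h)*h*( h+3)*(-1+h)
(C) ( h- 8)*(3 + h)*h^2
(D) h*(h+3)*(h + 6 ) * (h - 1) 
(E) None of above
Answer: B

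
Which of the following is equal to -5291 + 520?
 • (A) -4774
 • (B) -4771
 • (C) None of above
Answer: B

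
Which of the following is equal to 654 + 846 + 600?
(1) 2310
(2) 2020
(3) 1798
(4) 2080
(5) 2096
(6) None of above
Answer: 6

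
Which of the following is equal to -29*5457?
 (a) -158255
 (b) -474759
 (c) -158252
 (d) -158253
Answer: d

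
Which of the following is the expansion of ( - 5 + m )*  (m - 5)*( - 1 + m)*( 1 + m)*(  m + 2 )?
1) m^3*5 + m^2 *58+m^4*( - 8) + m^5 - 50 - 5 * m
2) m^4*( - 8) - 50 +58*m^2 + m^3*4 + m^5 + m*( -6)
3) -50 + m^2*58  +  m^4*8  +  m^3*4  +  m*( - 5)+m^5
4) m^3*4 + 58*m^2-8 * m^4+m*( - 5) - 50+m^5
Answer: 4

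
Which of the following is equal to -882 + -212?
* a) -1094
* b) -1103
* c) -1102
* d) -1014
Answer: a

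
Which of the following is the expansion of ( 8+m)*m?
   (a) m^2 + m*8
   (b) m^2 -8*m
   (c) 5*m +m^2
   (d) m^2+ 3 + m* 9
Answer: a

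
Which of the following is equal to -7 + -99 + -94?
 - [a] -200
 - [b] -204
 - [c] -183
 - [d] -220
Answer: a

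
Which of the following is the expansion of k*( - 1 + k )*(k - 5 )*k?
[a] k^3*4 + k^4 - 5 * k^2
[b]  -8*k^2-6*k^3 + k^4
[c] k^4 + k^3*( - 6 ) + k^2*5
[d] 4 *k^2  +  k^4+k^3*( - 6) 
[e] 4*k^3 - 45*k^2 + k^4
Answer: c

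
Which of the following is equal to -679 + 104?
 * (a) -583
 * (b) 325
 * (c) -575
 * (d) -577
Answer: c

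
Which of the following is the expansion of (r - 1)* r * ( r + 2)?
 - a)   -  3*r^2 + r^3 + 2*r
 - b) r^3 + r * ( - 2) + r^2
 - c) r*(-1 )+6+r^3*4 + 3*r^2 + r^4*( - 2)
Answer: b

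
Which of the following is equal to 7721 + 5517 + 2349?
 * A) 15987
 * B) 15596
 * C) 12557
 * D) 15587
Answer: D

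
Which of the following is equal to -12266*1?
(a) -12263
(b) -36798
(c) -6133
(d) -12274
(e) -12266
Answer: e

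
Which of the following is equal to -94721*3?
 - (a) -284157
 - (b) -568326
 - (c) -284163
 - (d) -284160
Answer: c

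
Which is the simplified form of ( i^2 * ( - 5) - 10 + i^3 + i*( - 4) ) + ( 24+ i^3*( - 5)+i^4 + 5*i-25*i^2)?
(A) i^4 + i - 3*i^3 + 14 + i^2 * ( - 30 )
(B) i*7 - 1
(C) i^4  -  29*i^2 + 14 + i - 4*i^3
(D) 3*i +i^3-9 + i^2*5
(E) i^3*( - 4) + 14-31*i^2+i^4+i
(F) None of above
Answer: F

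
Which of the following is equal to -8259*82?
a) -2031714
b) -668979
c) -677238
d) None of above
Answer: c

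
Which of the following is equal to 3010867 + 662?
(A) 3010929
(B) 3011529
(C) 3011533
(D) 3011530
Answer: B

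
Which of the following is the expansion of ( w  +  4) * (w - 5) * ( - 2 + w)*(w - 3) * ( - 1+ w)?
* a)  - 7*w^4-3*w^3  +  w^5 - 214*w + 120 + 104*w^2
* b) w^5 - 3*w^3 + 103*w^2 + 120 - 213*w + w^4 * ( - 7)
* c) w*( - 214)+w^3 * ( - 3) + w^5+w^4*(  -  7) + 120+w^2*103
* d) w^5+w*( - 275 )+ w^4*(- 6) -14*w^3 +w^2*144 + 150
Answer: c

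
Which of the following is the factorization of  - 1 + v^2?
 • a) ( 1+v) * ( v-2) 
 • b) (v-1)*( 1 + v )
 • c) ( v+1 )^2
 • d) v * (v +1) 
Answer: b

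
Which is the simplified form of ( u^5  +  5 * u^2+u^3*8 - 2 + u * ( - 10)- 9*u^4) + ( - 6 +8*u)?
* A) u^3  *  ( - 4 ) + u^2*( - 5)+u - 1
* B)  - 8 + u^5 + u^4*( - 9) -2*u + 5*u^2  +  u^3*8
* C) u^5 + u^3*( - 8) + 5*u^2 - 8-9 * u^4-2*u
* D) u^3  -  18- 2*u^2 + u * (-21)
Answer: B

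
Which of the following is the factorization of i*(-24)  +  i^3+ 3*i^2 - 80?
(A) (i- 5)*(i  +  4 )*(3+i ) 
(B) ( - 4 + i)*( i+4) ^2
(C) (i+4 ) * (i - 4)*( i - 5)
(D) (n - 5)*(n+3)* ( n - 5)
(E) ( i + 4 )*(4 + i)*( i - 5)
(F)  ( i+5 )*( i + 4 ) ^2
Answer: E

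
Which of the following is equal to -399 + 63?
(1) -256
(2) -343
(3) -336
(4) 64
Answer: 3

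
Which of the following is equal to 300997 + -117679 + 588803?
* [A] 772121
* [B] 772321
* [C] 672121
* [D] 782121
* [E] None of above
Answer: A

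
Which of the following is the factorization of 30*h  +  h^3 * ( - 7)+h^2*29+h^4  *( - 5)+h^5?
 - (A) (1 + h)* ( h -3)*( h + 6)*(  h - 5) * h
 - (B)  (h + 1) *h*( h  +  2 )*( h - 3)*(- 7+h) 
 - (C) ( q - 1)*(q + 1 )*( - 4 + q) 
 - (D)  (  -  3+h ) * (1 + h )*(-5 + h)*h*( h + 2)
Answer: D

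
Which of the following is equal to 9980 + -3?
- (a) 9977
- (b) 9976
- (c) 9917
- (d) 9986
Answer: a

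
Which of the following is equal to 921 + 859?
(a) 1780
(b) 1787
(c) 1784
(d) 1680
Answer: a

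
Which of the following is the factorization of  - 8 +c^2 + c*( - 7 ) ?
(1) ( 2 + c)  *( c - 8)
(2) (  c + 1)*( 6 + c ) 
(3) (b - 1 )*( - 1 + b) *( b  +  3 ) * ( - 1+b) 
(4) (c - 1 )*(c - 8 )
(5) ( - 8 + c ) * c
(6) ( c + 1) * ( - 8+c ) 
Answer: 6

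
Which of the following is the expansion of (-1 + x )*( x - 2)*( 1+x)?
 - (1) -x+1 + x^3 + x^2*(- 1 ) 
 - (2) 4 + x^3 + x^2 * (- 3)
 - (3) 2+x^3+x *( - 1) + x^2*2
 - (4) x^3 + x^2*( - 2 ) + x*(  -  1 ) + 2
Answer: 4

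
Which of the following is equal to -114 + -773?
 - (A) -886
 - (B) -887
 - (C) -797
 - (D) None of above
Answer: B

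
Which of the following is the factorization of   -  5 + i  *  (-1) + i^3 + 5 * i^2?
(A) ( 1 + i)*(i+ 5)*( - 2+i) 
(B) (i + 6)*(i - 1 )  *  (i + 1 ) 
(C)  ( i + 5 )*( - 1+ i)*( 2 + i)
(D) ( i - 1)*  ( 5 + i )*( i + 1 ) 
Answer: D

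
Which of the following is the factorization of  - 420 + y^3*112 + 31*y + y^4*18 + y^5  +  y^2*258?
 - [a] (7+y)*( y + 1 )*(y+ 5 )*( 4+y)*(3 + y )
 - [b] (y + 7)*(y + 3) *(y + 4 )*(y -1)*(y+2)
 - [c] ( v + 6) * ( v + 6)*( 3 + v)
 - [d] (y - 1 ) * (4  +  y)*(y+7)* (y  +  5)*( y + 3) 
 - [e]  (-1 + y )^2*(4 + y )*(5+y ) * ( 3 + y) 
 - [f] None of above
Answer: d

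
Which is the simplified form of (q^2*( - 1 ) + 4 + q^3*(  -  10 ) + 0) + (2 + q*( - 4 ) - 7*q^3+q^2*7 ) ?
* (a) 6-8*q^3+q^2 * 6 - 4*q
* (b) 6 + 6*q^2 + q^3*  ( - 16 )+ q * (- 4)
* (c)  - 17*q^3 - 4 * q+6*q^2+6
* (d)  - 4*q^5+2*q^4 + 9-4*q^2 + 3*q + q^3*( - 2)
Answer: c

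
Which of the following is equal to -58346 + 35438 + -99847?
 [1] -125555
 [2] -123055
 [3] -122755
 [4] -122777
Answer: 3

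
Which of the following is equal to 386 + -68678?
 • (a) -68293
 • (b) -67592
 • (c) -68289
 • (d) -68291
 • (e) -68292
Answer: e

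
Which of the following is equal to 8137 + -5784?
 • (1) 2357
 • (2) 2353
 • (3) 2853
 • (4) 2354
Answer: 2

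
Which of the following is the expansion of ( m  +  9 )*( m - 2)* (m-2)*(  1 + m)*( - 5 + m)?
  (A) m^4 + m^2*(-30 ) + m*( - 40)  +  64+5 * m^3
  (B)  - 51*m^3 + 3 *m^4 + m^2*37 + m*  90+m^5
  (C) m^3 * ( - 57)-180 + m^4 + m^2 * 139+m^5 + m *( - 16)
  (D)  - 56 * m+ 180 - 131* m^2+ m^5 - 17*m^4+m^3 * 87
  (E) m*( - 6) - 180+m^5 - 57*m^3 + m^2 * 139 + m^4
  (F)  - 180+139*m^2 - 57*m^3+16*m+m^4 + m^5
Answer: F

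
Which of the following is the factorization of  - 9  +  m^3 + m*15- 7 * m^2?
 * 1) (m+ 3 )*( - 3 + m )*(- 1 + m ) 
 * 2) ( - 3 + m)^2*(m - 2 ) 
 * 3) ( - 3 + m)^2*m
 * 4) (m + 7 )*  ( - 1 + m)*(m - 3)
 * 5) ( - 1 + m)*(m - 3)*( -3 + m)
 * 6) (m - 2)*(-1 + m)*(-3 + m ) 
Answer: 5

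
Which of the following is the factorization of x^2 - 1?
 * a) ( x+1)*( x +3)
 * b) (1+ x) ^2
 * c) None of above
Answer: c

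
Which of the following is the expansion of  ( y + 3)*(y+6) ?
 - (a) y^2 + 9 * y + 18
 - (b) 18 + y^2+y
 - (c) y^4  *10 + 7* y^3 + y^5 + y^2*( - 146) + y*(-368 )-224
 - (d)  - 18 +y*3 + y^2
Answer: a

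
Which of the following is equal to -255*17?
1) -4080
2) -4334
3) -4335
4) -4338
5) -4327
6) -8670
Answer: 3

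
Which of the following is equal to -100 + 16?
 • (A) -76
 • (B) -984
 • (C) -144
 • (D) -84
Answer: D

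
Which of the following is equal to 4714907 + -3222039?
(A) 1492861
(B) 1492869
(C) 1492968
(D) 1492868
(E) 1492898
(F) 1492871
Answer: D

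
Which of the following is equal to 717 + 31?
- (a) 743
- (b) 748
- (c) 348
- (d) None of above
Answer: b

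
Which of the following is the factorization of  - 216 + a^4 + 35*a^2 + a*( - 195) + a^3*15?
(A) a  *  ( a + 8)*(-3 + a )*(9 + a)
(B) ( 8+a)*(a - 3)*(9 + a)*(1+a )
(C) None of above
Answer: B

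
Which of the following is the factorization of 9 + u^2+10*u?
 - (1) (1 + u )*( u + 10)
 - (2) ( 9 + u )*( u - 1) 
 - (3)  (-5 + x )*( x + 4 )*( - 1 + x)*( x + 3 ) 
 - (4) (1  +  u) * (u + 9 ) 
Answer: 4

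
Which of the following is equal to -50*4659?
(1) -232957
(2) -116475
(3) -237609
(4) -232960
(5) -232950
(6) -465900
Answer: 5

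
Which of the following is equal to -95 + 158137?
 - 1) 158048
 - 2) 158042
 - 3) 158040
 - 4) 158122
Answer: 2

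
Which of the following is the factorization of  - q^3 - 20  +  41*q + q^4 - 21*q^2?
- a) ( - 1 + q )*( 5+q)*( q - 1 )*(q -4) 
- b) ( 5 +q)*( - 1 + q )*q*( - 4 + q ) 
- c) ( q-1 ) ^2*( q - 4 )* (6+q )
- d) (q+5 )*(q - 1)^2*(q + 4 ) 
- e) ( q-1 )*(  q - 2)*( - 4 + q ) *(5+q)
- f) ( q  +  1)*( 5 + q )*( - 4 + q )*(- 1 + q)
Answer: a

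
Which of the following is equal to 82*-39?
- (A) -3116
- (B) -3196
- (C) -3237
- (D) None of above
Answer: D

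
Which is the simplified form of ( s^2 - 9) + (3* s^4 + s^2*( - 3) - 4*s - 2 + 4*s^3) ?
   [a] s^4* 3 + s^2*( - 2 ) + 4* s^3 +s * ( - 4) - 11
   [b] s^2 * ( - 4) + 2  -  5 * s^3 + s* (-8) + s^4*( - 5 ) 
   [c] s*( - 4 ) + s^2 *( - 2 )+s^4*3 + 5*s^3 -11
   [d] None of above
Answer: a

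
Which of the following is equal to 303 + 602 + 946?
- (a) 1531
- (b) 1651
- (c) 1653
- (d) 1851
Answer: d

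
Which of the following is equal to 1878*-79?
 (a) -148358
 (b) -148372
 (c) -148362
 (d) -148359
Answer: c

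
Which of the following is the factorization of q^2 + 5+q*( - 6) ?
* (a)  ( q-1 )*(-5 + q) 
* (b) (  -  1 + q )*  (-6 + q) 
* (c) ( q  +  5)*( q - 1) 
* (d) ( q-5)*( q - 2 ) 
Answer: a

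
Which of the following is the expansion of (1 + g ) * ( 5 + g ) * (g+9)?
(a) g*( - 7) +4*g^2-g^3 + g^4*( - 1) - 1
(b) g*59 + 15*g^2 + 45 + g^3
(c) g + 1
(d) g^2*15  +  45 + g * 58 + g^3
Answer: b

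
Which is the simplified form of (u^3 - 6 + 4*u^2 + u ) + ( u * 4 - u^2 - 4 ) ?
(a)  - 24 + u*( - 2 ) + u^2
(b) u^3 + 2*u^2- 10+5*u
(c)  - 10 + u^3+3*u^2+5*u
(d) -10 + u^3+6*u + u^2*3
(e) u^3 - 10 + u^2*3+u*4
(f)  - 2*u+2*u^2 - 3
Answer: c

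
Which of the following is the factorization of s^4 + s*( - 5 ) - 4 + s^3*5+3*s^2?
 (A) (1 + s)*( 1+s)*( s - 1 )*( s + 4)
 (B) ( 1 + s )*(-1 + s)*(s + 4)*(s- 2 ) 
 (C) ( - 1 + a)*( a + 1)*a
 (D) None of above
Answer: A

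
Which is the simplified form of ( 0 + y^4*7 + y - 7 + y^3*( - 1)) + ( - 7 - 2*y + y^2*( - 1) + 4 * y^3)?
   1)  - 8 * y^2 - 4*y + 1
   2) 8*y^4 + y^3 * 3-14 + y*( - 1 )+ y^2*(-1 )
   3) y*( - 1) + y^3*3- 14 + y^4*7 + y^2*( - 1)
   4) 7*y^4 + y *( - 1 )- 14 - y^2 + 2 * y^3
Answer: 3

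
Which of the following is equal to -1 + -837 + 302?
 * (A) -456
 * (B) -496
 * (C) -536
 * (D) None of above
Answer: C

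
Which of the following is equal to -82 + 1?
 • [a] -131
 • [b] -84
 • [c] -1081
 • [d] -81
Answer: d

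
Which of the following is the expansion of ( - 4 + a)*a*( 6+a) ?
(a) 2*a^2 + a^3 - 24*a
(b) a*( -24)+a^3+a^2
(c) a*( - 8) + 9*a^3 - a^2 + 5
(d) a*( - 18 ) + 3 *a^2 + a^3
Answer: a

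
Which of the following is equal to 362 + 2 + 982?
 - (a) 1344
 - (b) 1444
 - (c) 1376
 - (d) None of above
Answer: d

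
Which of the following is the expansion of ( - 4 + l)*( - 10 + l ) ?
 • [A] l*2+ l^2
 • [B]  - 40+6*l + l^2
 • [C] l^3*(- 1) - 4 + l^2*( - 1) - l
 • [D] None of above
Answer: D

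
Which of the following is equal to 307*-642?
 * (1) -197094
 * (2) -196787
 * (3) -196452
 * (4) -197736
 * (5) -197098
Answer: 1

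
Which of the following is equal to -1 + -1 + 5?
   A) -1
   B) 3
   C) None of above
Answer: B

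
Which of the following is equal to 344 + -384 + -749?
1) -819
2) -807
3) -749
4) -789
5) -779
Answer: 4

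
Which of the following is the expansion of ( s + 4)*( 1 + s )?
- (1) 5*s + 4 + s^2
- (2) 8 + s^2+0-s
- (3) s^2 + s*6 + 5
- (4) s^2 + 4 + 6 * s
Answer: 1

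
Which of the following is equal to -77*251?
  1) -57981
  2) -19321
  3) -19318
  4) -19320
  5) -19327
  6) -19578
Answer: 5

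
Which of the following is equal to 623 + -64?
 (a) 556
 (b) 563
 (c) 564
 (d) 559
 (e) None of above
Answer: d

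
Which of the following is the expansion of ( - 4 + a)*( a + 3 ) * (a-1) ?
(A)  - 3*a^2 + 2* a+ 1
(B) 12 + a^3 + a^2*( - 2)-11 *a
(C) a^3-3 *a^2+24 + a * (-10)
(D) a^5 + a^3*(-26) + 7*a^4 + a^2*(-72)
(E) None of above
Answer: B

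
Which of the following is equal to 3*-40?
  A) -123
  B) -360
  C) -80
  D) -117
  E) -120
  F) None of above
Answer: E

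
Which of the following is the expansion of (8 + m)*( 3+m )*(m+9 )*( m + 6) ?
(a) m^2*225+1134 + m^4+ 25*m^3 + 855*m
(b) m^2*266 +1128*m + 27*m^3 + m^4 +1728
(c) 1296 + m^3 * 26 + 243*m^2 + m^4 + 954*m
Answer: c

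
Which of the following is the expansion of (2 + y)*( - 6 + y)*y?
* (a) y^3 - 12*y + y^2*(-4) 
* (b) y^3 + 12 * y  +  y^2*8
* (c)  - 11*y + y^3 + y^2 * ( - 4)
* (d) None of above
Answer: a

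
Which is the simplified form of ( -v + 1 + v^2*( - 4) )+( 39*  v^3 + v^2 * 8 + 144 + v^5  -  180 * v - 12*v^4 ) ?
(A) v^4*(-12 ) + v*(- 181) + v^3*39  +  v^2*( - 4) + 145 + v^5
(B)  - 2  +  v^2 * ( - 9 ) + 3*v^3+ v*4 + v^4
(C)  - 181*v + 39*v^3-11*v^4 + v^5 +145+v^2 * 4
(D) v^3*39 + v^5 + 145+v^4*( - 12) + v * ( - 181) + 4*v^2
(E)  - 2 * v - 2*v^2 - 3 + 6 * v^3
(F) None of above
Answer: D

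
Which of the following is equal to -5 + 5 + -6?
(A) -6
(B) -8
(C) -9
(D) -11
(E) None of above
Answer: A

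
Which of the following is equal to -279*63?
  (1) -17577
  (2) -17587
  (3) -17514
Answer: 1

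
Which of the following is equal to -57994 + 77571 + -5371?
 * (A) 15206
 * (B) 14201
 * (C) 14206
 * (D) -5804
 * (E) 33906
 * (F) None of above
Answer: C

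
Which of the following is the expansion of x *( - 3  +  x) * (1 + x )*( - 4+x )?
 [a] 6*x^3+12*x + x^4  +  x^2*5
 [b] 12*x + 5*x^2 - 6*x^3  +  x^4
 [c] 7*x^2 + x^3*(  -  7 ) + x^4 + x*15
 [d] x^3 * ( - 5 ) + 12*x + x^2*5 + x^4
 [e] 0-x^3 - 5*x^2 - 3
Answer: b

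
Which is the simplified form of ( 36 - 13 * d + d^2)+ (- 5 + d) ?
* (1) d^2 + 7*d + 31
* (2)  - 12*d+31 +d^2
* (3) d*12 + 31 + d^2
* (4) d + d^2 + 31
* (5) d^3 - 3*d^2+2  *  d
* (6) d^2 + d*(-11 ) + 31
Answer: 2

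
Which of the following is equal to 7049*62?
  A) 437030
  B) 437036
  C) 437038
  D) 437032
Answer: C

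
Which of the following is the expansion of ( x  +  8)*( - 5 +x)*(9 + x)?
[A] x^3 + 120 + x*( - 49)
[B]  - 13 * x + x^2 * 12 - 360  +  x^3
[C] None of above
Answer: B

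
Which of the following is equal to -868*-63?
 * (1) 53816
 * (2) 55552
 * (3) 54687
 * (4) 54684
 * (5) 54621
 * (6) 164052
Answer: 4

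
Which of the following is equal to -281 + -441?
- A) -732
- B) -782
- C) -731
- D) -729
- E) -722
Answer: E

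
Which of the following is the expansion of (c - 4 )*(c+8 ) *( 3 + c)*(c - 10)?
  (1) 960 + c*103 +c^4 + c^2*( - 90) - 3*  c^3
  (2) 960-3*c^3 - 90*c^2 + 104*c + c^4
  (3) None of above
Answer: 2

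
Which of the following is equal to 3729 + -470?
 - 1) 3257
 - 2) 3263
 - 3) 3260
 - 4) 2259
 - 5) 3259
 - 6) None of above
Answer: 5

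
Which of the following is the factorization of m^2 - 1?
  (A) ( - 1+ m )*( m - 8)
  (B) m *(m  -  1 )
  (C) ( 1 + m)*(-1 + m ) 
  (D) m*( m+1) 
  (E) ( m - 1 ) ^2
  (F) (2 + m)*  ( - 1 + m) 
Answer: C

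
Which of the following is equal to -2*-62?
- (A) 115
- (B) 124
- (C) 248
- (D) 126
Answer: B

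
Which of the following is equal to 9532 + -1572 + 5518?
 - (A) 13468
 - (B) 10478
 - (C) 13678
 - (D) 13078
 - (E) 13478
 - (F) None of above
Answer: E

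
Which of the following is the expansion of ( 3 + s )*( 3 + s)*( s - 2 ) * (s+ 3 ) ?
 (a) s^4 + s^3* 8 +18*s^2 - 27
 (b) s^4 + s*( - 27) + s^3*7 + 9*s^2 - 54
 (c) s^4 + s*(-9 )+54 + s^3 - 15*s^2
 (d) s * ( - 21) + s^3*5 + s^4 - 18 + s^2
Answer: b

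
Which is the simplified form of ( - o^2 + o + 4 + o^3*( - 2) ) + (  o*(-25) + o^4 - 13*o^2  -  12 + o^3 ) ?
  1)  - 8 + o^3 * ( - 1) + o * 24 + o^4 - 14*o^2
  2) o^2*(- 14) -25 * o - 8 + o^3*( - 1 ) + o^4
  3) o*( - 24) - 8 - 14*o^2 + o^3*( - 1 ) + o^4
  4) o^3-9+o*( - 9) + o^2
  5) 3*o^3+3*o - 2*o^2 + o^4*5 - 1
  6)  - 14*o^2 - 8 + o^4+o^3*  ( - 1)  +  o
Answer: 3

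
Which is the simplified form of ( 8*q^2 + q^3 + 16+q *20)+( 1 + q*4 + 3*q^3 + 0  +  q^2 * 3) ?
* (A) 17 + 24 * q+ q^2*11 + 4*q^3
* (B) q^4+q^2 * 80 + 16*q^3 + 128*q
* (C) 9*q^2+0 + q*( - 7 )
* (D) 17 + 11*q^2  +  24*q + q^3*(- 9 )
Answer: A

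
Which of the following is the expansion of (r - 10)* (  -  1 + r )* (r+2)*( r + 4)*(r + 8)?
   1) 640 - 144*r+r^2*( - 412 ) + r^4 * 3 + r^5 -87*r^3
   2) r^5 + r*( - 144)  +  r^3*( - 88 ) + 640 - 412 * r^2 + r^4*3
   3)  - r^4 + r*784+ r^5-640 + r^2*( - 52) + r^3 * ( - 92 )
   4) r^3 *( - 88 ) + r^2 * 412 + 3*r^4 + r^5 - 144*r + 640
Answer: 2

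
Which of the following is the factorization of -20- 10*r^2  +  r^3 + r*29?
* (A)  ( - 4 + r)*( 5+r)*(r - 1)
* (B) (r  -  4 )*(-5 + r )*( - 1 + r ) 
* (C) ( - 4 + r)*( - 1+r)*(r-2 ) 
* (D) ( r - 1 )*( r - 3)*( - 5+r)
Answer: B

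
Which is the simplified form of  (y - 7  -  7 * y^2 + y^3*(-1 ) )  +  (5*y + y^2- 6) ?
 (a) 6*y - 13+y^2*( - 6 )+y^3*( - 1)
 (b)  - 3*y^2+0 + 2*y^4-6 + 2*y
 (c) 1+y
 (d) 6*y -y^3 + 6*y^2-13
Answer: a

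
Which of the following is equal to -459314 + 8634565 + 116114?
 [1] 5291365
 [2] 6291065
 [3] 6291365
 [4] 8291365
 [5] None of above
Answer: 4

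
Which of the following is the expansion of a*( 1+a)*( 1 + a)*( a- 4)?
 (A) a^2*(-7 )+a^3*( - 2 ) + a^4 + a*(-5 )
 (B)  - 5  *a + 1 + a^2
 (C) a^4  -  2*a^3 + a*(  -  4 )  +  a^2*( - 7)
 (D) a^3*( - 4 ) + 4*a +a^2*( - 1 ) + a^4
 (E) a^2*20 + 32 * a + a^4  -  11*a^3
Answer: C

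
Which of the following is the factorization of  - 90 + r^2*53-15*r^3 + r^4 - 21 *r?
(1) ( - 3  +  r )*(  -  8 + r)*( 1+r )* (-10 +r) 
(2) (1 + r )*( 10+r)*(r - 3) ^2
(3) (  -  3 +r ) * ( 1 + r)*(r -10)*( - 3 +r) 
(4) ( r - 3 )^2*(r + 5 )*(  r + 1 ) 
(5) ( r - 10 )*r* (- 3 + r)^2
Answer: 3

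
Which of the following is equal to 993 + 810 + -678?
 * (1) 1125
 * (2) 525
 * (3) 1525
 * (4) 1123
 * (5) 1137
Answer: 1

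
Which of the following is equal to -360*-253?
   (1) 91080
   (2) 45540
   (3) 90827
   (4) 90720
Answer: 1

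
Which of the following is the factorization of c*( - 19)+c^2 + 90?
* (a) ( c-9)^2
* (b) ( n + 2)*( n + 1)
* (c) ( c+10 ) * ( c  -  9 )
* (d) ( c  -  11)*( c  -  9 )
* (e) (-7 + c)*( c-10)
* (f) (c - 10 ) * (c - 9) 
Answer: f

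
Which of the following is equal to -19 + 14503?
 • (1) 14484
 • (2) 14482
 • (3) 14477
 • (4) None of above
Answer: 1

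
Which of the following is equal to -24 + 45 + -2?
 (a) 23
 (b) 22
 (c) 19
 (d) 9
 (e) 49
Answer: c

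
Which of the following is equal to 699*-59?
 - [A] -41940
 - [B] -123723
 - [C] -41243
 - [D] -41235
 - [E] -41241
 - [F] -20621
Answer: E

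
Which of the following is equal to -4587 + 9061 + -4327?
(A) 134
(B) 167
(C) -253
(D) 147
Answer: D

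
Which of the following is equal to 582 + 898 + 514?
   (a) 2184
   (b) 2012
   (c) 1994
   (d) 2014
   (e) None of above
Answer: c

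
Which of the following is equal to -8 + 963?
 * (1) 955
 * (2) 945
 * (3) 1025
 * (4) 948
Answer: 1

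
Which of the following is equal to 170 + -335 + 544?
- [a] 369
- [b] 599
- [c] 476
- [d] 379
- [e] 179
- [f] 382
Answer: d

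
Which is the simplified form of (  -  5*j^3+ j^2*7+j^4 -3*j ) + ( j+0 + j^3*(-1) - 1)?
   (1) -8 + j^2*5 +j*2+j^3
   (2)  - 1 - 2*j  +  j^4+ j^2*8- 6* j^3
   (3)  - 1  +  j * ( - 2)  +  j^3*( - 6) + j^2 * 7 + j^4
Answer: 3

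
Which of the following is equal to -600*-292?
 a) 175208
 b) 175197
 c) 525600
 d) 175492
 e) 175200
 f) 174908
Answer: e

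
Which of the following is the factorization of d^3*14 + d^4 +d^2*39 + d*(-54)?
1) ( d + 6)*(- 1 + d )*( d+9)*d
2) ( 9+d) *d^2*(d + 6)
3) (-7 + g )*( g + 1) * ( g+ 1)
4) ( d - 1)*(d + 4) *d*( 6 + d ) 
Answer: 1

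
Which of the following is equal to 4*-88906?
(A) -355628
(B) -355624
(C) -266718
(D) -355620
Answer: B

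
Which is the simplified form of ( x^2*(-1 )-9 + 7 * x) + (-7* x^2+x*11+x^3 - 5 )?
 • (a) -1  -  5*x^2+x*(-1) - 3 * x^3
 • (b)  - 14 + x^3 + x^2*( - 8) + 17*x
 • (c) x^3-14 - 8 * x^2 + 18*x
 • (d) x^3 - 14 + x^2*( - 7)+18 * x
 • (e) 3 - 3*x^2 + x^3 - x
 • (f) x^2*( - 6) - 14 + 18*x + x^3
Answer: c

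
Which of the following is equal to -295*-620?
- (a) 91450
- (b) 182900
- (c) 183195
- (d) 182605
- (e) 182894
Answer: b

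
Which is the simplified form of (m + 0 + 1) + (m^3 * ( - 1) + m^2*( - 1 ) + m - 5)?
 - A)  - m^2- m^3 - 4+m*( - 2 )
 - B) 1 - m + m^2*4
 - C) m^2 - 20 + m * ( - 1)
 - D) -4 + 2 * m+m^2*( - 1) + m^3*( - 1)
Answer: D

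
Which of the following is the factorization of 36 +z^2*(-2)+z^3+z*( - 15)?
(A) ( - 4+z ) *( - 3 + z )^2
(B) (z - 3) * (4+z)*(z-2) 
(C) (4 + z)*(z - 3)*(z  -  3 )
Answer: C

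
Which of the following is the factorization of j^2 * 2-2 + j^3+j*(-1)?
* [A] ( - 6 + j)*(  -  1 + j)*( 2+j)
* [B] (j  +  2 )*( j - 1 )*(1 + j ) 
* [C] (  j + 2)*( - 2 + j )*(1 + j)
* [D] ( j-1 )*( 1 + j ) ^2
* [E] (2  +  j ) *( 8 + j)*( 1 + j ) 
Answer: B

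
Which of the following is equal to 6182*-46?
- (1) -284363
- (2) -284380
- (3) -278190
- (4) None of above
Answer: 4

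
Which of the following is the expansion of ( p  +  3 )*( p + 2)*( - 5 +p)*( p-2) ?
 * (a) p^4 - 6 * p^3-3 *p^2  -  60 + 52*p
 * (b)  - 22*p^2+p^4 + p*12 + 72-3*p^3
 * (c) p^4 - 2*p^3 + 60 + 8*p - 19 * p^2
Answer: c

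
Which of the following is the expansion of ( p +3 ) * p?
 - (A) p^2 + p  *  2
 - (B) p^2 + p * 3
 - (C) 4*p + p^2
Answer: B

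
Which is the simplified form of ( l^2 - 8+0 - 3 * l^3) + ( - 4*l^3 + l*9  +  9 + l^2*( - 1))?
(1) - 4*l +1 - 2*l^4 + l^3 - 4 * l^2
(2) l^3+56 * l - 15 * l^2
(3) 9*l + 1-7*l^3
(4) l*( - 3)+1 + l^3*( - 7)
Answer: 3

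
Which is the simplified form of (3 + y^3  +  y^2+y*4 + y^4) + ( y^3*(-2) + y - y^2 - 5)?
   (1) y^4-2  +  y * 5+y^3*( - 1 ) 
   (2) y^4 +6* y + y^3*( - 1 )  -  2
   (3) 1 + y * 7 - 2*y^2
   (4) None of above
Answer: 1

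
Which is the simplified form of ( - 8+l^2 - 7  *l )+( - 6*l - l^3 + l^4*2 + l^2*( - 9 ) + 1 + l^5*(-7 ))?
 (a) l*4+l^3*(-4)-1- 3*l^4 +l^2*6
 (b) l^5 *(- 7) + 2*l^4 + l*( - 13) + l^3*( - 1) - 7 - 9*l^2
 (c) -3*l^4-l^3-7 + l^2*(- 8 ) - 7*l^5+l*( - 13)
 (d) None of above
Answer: d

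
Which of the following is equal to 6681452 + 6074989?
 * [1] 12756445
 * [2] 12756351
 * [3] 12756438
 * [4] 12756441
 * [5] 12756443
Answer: 4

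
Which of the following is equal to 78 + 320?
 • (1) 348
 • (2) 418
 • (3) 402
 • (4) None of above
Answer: 4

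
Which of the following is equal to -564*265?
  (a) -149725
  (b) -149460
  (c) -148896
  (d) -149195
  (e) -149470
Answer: b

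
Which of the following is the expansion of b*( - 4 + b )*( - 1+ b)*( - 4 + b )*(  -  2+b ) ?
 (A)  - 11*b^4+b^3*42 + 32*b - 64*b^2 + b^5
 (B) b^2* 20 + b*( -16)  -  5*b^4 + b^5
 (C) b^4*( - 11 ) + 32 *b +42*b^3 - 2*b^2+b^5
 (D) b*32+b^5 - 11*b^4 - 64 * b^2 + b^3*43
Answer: A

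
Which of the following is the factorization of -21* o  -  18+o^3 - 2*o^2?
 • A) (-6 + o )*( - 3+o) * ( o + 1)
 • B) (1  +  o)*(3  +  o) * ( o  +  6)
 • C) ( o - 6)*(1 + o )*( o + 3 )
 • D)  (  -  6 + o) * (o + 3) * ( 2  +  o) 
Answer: C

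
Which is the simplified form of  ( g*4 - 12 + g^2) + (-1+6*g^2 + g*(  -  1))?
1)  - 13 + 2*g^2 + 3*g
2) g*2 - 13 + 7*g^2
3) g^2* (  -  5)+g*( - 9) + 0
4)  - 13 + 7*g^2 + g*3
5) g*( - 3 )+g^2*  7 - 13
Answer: 4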